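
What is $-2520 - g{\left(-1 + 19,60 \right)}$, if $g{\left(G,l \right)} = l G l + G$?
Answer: $-67338$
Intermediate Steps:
$g{\left(G,l \right)} = G + G l^{2}$ ($g{\left(G,l \right)} = G l l + G = G l^{2} + G = G + G l^{2}$)
$-2520 - g{\left(-1 + 19,60 \right)} = -2520 - \left(-1 + 19\right) \left(1 + 60^{2}\right) = -2520 - 18 \left(1 + 3600\right) = -2520 - 18 \cdot 3601 = -2520 - 64818 = -67338$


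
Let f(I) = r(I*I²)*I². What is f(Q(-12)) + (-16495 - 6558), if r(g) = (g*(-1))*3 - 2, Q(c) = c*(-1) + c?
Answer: -23053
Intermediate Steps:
Q(c) = 0 (Q(c) = -c + c = 0)
r(g) = -2 - 3*g (r(g) = -g*3 - 2 = -3*g - 2 = -2 - 3*g)
f(I) = I²*(-2 - 3*I³) (f(I) = (-2 - 3*I*I²)*I² = (-2 - 3*I³)*I² = I²*(-2 - 3*I³))
f(Q(-12)) + (-16495 - 6558) = 0²*(-2 - 3*0³) + (-16495 - 6558) = 0*(-2 - 3*0) - 23053 = 0*(-2 + 0) - 23053 = 0*(-2) - 23053 = 0 - 23053 = -23053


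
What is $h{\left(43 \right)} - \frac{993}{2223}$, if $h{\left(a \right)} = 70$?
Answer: $\frac{51539}{741} \approx 69.553$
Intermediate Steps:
$h{\left(43 \right)} - \frac{993}{2223} = 70 - \frac{993}{2223} = 70 - 993 \cdot \frac{1}{2223} = 70 - \frac{331}{741} = \frac{51539}{741}$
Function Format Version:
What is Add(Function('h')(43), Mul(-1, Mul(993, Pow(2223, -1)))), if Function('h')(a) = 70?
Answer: Rational(51539, 741) ≈ 69.553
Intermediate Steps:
Add(Function('h')(43), Mul(-1, Mul(993, Pow(2223, -1)))) = Add(70, Mul(-1, Mul(993, Pow(2223, -1)))) = Add(70, Mul(-1, Mul(993, Rational(1, 2223)))) = Add(70, Mul(-1, Rational(331, 741))) = Add(70, Rational(-331, 741)) = Rational(51539, 741)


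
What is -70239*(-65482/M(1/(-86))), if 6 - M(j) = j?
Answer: 395547557028/517 ≈ 7.6508e+8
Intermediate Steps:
M(j) = 6 - j
-70239*(-65482/M(1/(-86))) = -70239*(-65482/(6 - 1/(-86))) = -70239*(-65482/(6 - 1*(-1/86))) = -70239*(-65482/(6 + 1/86)) = -70239/((517/86)*(-1/65482)) = -70239/(-517/5631452) = -70239*(-5631452/517) = 395547557028/517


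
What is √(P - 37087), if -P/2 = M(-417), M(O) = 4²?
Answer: I*√37119 ≈ 192.66*I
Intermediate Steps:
M(O) = 16
P = -32 (P = -2*16 = -32)
√(P - 37087) = √(-32 - 37087) = √(-37119) = I*√37119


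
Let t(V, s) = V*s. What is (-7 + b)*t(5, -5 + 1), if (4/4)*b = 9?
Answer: -40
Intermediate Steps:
b = 9
(-7 + b)*t(5, -5 + 1) = (-7 + 9)*(5*(-5 + 1)) = 2*(5*(-4)) = 2*(-20) = -40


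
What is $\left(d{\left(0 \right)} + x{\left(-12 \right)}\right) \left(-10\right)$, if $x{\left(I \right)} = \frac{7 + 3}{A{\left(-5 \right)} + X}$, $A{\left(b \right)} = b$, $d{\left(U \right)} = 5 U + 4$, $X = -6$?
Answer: $- \frac{340}{11} \approx -30.909$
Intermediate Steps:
$d{\left(U \right)} = 4 + 5 U$
$x{\left(I \right)} = - \frac{10}{11}$ ($x{\left(I \right)} = \frac{7 + 3}{-5 - 6} = \frac{10}{-11} = 10 \left(- \frac{1}{11}\right) = - \frac{10}{11}$)
$\left(d{\left(0 \right)} + x{\left(-12 \right)}\right) \left(-10\right) = \left(\left(4 + 5 \cdot 0\right) - \frac{10}{11}\right) \left(-10\right) = \left(\left(4 + 0\right) - \frac{10}{11}\right) \left(-10\right) = \left(4 - \frac{10}{11}\right) \left(-10\right) = \frac{34}{11} \left(-10\right) = - \frac{340}{11}$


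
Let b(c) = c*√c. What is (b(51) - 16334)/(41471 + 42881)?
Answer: -8167/42176 + 51*√51/84352 ≈ -0.18932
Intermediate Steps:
b(c) = c^(3/2)
(b(51) - 16334)/(41471 + 42881) = (51^(3/2) - 16334)/(41471 + 42881) = (51*√51 - 16334)/84352 = (-16334 + 51*√51)*(1/84352) = -8167/42176 + 51*√51/84352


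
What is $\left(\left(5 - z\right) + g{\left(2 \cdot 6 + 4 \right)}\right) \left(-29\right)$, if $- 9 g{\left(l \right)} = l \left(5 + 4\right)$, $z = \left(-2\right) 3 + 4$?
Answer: $261$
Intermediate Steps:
$z = -2$ ($z = -6 + 4 = -2$)
$g{\left(l \right)} = - l$ ($g{\left(l \right)} = - \frac{l \left(5 + 4\right)}{9} = - \frac{l 9}{9} = - \frac{9 l}{9} = - l$)
$\left(\left(5 - z\right) + g{\left(2 \cdot 6 + 4 \right)}\right) \left(-29\right) = \left(\left(5 - -2\right) - \left(2 \cdot 6 + 4\right)\right) \left(-29\right) = \left(\left(5 + 2\right) - \left(12 + 4\right)\right) \left(-29\right) = \left(7 - 16\right) \left(-29\right) = \left(-9\right) \left(-29\right) = 261$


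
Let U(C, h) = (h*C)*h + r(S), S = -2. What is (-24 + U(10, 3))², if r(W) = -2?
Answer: 4096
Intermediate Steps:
U(C, h) = -2 + C*h² (U(C, h) = (h*C)*h - 2 = (C*h)*h - 2 = C*h² - 2 = -2 + C*h²)
(-24 + U(10, 3))² = (-24 + (-2 + 10*3²))² = (-24 + (-2 + 10*9))² = (-24 + (-2 + 90))² = (-24 + 88)² = 64² = 4096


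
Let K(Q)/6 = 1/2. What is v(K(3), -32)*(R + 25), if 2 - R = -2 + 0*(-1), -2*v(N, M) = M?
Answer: 464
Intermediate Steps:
K(Q) = 3 (K(Q) = 6/2 = 6*(½) = 3)
v(N, M) = -M/2
R = 4 (R = 2 - (-2 + 0*(-1)) = 2 - (-2 + 0) = 2 - 1*(-2) = 2 + 2 = 4)
v(K(3), -32)*(R + 25) = (-½*(-32))*(4 + 25) = 16*29 = 464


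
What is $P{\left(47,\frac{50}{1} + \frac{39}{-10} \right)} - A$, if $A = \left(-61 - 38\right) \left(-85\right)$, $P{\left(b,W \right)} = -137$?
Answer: $-8552$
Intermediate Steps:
$A = 8415$ ($A = \left(-99\right) \left(-85\right) = 8415$)
$P{\left(47,\frac{50}{1} + \frac{39}{-10} \right)} - A = -137 - 8415 = -8552$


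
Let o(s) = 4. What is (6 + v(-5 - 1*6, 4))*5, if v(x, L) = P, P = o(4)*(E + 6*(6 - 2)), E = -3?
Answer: 450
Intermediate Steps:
P = 84 (P = 4*(-3 + 6*(6 - 2)) = 4*(-3 + 6*4) = 4*(-3 + 24) = 4*21 = 84)
v(x, L) = 84
(6 + v(-5 - 1*6, 4))*5 = (6 + 84)*5 = 90*5 = 450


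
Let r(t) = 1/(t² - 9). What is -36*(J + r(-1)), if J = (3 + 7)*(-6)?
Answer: 4329/2 ≈ 2164.5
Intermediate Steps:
r(t) = 1/(-9 + t²)
J = -60 (J = 10*(-6) = -60)
-36*(J + r(-1)) = -36*(-60 + 1/(-9 + (-1)²)) = -36*(-60 + 1/(-9 + 1)) = -36*(-60 + 1/(-8)) = -36*(-60 - ⅛) = -36*(-481/8) = 4329/2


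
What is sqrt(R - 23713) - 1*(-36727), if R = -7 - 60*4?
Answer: 36727 + 2*I*sqrt(5990) ≈ 36727.0 + 154.79*I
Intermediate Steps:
R = -247 (R = -7 - 240 = -247)
sqrt(R - 23713) - 1*(-36727) = sqrt(-247 - 23713) - 1*(-36727) = sqrt(-23960) + 36727 = 2*I*sqrt(5990) + 36727 = 36727 + 2*I*sqrt(5990)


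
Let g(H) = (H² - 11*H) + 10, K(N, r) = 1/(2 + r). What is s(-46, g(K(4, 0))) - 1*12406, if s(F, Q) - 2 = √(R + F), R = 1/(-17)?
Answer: -12404 + 3*I*√1479/17 ≈ -12404.0 + 6.7867*I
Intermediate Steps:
R = -1/17 ≈ -0.058824
g(H) = 10 + H² - 11*H
s(F, Q) = 2 + √(-1/17 + F)
s(-46, g(K(4, 0))) - 1*12406 = (2 + √(-17 + 289*(-46))/17) - 1*12406 = (2 + √(-17 - 13294)/17) - 12406 = (2 + √(-13311)/17) - 12406 = (2 + (3*I*√1479)/17) - 12406 = (2 + 3*I*√1479/17) - 12406 = -12404 + 3*I*√1479/17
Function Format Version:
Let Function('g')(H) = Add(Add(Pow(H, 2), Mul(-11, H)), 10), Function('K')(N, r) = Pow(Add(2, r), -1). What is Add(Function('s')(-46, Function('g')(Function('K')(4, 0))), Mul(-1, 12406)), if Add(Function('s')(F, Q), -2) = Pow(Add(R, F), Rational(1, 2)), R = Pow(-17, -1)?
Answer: Add(-12404, Mul(Rational(3, 17), I, Pow(1479, Rational(1, 2)))) ≈ Add(-12404., Mul(6.7867, I))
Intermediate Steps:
R = Rational(-1, 17) ≈ -0.058824
Function('g')(H) = Add(10, Pow(H, 2), Mul(-11, H))
Function('s')(F, Q) = Add(2, Pow(Add(Rational(-1, 17), F), Rational(1, 2)))
Add(Function('s')(-46, Function('g')(Function('K')(4, 0))), Mul(-1, 12406)) = Add(Add(2, Mul(Rational(1, 17), Pow(Add(-17, Mul(289, -46)), Rational(1, 2)))), Mul(-1, 12406)) = Add(Add(2, Mul(Rational(1, 17), Pow(Add(-17, -13294), Rational(1, 2)))), -12406) = Add(Add(2, Mul(Rational(1, 17), Pow(-13311, Rational(1, 2)))), -12406) = Add(Add(2, Mul(Rational(1, 17), Mul(3, I, Pow(1479, Rational(1, 2))))), -12406) = Add(Add(2, Mul(Rational(3, 17), I, Pow(1479, Rational(1, 2)))), -12406) = Add(-12404, Mul(Rational(3, 17), I, Pow(1479, Rational(1, 2))))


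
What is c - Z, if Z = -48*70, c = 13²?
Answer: 3529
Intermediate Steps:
c = 169
Z = -3360
c - Z = 169 - 1*(-3360) = 169 + 3360 = 3529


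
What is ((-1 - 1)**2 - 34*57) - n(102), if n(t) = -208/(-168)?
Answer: -40640/21 ≈ -1935.2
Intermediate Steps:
n(t) = 26/21 (n(t) = -208*(-1/168) = 26/21)
((-1 - 1)**2 - 34*57) - n(102) = ((-1 - 1)**2 - 34*57) - 1*26/21 = ((-2)**2 - 1938) - 26/21 = (4 - 1938) - 26/21 = -1934 - 26/21 = -40640/21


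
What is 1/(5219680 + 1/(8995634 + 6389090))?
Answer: 15384724/80303336168321 ≈ 1.9158e-7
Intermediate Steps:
1/(5219680 + 1/(8995634 + 6389090)) = 1/(5219680 + 1/15384724) = 1/(80303336168321/15384724) = 15384724/80303336168321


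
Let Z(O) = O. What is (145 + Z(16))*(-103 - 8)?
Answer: -17871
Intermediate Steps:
(145 + Z(16))*(-103 - 8) = (145 + 16)*(-103 - 8) = 161*(-111) = -17871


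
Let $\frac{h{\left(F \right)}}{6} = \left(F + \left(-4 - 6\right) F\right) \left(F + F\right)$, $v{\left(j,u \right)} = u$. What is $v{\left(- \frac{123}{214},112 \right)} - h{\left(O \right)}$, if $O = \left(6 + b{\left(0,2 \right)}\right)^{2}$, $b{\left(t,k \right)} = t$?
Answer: $140080$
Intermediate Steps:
$O = 36$ ($O = \left(6 + 0\right)^{2} = 6^{2} = 36$)
$h{\left(F \right)} = - 108 F^{2}$ ($h{\left(F \right)} = 6 \left(F + \left(-4 - 6\right) F\right) \left(F + F\right) = 6 \left(F - 10 F\right) 2 F = 6 - 9 F 2 F = 6 \left(- 18 F^{2}\right) = - 108 F^{2}$)
$v{\left(- \frac{123}{214},112 \right)} - h{\left(O \right)} = 112 - - 108 \cdot 36^{2} = 112 - \left(-108\right) 1296 = 112 - -139968 = 112 + 139968 = 140080$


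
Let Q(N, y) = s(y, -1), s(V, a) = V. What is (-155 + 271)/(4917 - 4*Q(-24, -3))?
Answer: 116/4929 ≈ 0.023534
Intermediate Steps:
Q(N, y) = y
(-155 + 271)/(4917 - 4*Q(-24, -3)) = (-155 + 271)/(4917 - 4*(-3)) = 116/(4917 + 12) = 116/4929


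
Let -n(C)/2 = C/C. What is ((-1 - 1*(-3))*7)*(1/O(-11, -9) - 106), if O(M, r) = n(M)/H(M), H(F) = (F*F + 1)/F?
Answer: -15470/11 ≈ -1406.4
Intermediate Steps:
n(C) = -2 (n(C) = -2*C/C = -2*1 = -2)
H(F) = (1 + F**2)/F (H(F) = (F**2 + 1)/F = (1 + F**2)/F)
O(M, r) = -2/(M + 1/M)
((-1 - 1*(-3))*7)*(1/O(-11, -9) - 106) = ((-1 - 1*(-3))*7)*(1/(-2*(-11)/(1 + (-11)**2)) - 106) = ((-1 + 3)*7)*(1/(-2*(-11)/(1 + 121)) - 106) = (2*7)*(1/(-2*(-11)/122) - 106) = 14*(1/(-2*(-11)*1/122) - 106) = 14*(1/(11/61) - 106) = 14*(61/11 - 106) = 14*(-1105/11) = -15470/11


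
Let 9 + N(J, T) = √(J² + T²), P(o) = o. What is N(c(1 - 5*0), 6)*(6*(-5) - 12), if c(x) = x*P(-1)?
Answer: 378 - 42*√37 ≈ 122.52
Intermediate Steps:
c(x) = -x (c(x) = x*(-1) = -x)
N(J, T) = -9 + √(J² + T²)
N(c(1 - 5*0), 6)*(6*(-5) - 12) = (-9 + √((-(1 - 5*0))² + 6²))*(6*(-5) - 12) = (-9 + √((-(1 + 0))² + 36))*(-30 - 12) = (-9 + √((-1*1)² + 36))*(-42) = (-9 + √((-1)² + 36))*(-42) = (-9 + √(1 + 36))*(-42) = (-9 + √37)*(-42) = 378 - 42*√37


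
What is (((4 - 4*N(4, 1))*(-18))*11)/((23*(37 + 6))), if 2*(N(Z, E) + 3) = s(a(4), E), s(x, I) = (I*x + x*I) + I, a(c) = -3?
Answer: -5148/989 ≈ -5.2053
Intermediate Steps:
s(x, I) = I + 2*I*x (s(x, I) = (I*x + I*x) + I = 2*I*x + I = I + 2*I*x)
N(Z, E) = -3 - 5*E/2 (N(Z, E) = -3 + (E*(1 + 2*(-3)))/2 = -3 + (E*(1 - 6))/2 = -3 + (E*(-5))/2 = -3 + (-5*E)/2 = -3 - 5*E/2)
(((4 - 4*N(4, 1))*(-18))*11)/((23*(37 + 6))) = (((4 - 4*(-3 - 5/2*1))*(-18))*11)/((23*(37 + 6))) = (((4 - 4*(-3 - 5/2))*(-18))*11)/((23*43)) = (((4 - 4*(-11/2))*(-18))*11)/989 = (((4 + 22)*(-18))*11)*(1/989) = ((26*(-18))*11)*(1/989) = -468*11*(1/989) = -5148*1/989 = -5148/989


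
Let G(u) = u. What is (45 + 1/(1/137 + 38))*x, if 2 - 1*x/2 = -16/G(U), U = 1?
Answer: 8440272/5207 ≈ 1620.9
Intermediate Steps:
x = 36 (x = 4 - (-32)/1 = 4 - (-32) = 4 - 2*(-16) = 4 + 32 = 36)
(45 + 1/(1/137 + 38))*x = (45 + 1/(1/137 + 38))*36 = (45 + 1/(5207/137))*36 = (45 + 137/5207)*36 = (234452/5207)*36 = 8440272/5207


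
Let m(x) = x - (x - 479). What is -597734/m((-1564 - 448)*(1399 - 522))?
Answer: -597734/479 ≈ -1247.9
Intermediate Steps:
m(x) = 479 (m(x) = x - (-479 + x) = x + (479 - x) = 479)
-597734/m((-1564 - 448)*(1399 - 522)) = -597734/479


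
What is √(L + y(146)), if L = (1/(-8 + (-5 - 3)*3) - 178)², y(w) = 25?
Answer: √32481409/32 ≈ 178.10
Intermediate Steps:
L = 32455809/1024 (L = (1/(-8 - 8*3) - 178)² = (1/(-8 - 24) - 178)² = (1/(-32) - 178)² = (-1/32 - 178)² = (-5697/32)² = 32455809/1024 ≈ 31695.)
√(L + y(146)) = √(32455809/1024 + 25) = √(32481409/1024) = √32481409/32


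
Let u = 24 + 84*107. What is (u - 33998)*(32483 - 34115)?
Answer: 40777152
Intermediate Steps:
u = 9012 (u = 24 + 8988 = 9012)
(u - 33998)*(32483 - 34115) = (9012 - 33998)*(32483 - 34115) = -24986*(-1632) = 40777152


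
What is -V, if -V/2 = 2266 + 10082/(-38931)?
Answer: 176415128/38931 ≈ 4531.5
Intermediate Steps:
V = -176415128/38931 (V = -2*(2266 + 10082/(-38931)) = -2*(2266 + 10082*(-1/38931)) = -2*(2266 - 10082/38931) = -2*88207564/38931 = -176415128/38931 ≈ -4531.5)
-V = -1*(-176415128/38931) = 176415128/38931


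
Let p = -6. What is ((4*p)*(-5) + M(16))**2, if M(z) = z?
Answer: 18496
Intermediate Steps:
((4*p)*(-5) + M(16))**2 = ((4*(-6))*(-5) + 16)**2 = (-24*(-5) + 16)**2 = (120 + 16)**2 = 136**2 = 18496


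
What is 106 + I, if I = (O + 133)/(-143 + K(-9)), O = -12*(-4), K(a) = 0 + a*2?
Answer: 16885/161 ≈ 104.88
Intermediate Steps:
K(a) = 2*a (K(a) = 0 + 2*a = 2*a)
O = 48
I = -181/161 (I = (48 + 133)/(-143 + 2*(-9)) = 181/(-143 - 18) = 181/(-161) = 181*(-1/161) = -181/161 ≈ -1.1242)
106 + I = 106 - 181/161 = 16885/161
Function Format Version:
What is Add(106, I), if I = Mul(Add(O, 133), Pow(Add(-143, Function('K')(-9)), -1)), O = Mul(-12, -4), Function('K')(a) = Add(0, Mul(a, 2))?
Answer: Rational(16885, 161) ≈ 104.88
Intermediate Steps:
Function('K')(a) = Mul(2, a) (Function('K')(a) = Add(0, Mul(2, a)) = Mul(2, a))
O = 48
I = Rational(-181, 161) (I = Mul(Add(48, 133), Pow(Add(-143, Mul(2, -9)), -1)) = Mul(181, Pow(Add(-143, -18), -1)) = Mul(181, Pow(-161, -1)) = Mul(181, Rational(-1, 161)) = Rational(-181, 161) ≈ -1.1242)
Add(106, I) = Add(106, Rational(-181, 161)) = Rational(16885, 161)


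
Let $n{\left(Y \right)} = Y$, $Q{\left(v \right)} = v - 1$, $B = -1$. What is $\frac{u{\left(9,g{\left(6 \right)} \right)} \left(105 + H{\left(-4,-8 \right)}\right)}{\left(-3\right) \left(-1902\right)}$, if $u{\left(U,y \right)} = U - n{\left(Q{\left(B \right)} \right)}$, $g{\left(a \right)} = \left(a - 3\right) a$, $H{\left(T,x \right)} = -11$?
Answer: $\frac{517}{2853} \approx 0.18121$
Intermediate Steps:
$Q{\left(v \right)} = -1 + v$
$g{\left(a \right)} = a \left(-3 + a\right)$ ($g{\left(a \right)} = \left(-3 + a\right) a = a \left(-3 + a\right)$)
$u{\left(U,y \right)} = 2 + U$ ($u{\left(U,y \right)} = U - \left(-1 - 1\right) = U - -2 = U + 2 = 2 + U$)
$\frac{u{\left(9,g{\left(6 \right)} \right)} \left(105 + H{\left(-4,-8 \right)}\right)}{\left(-3\right) \left(-1902\right)} = \frac{\left(2 + 9\right) \left(105 - 11\right)}{\left(-3\right) \left(-1902\right)} = \frac{11 \cdot 94}{5706} = 1034 \cdot \frac{1}{5706} = \frac{517}{2853}$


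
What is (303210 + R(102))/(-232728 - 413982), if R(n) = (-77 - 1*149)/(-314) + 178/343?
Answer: -1088548561/2321732014 ≈ -0.46885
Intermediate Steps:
R(n) = 66705/53851 (R(n) = (-77 - 149)*(-1/314) + 178*(1/343) = -226*(-1/314) + 178/343 = 113/157 + 178/343 = 66705/53851)
(303210 + R(102))/(-232728 - 413982) = (303210 + 66705/53851)/(-232728 - 413982) = (16328228415/53851)/(-646710) = (16328228415/53851)*(-1/646710) = -1088548561/2321732014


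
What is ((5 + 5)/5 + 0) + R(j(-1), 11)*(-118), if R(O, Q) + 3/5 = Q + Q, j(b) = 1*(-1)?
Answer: -12616/5 ≈ -2523.2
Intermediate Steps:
j(b) = -1
R(O, Q) = -⅗ + 2*Q (R(O, Q) = -⅗ + (Q + Q) = -⅗ + 2*Q)
((5 + 5)/5 + 0) + R(j(-1), 11)*(-118) = ((5 + 5)/5 + 0) + (-⅗ + 2*11)*(-118) = ((⅕)*10 + 0) + (-⅗ + 22)*(-118) = (2 + 0) + (107/5)*(-118) = 2 - 12626/5 = -12616/5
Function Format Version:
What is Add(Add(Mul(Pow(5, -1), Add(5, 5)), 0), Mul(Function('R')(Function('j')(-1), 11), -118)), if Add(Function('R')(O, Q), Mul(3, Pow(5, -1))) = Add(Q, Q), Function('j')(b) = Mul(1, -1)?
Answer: Rational(-12616, 5) ≈ -2523.2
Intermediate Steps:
Function('j')(b) = -1
Function('R')(O, Q) = Add(Rational(-3, 5), Mul(2, Q)) (Function('R')(O, Q) = Add(Rational(-3, 5), Add(Q, Q)) = Add(Rational(-3, 5), Mul(2, Q)))
Add(Add(Mul(Pow(5, -1), Add(5, 5)), 0), Mul(Function('R')(Function('j')(-1), 11), -118)) = Add(Add(Mul(Pow(5, -1), Add(5, 5)), 0), Mul(Add(Rational(-3, 5), Mul(2, 11)), -118)) = Add(Add(Mul(Rational(1, 5), 10), 0), Mul(Add(Rational(-3, 5), 22), -118)) = Add(Add(2, 0), Mul(Rational(107, 5), -118)) = Add(2, Rational(-12626, 5)) = Rational(-12616, 5)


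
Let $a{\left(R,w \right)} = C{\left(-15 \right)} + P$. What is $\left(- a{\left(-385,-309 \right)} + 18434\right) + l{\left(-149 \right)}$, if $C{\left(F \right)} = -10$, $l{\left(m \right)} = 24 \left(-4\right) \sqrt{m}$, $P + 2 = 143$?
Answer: $18303 - 96 i \sqrt{149} \approx 18303.0 - 1171.8 i$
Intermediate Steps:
$P = 141$ ($P = -2 + 143 = 141$)
$l{\left(m \right)} = - 96 \sqrt{m}$
$a{\left(R,w \right)} = 131$ ($a{\left(R,w \right)} = -10 + 141 = 131$)
$\left(- a{\left(-385,-309 \right)} + 18434\right) + l{\left(-149 \right)} = \left(\left(-1\right) 131 + 18434\right) - 96 \sqrt{-149} = \left(-131 + 18434\right) - 96 i \sqrt{149} = 18303 - 96 i \sqrt{149}$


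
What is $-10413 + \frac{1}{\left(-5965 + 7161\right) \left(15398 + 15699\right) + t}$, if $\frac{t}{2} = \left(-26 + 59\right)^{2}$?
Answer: $- \frac{387303100469}{37194190} \approx -10413.0$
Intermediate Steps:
$t = 2178$ ($t = 2 \left(-26 + 59\right)^{2} = 2 \cdot 33^{2} = 2 \cdot 1089 = 2178$)
$-10413 + \frac{1}{\left(-5965 + 7161\right) \left(15398 + 15699\right) + t} = -10413 + \frac{1}{\left(-5965 + 7161\right) \left(15398 + 15699\right) + 2178} = -10413 + \frac{1}{1196 \cdot 31097 + 2178} = -10413 + \frac{1}{37192012 + 2178} = -10413 + \frac{1}{37194190} = - \frac{387303100469}{37194190}$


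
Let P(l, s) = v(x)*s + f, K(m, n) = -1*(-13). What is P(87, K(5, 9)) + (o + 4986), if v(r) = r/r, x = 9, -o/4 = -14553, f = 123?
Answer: 63334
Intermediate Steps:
o = 58212 (o = -4*(-14553) = 58212)
K(m, n) = 13
v(r) = 1
P(l, s) = 123 + s (P(l, s) = 1*s + 123 = s + 123 = 123 + s)
P(87, K(5, 9)) + (o + 4986) = (123 + 13) + (58212 + 4986) = 136 + 63198 = 63334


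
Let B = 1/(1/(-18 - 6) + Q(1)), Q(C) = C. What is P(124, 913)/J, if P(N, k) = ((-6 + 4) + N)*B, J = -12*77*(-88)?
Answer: 61/38962 ≈ 0.0015656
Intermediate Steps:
B = 24/23 (B = 1/(1/(-18 - 6) + 1) = 1/(1/(-24) + 1) = 1/(-1/24 + 1) = 1/(23/24) = 24/23 ≈ 1.0435)
J = 81312 (J = -924*(-88) = 81312)
P(N, k) = -48/23 + 24*N/23 (P(N, k) = ((-6 + 4) + N)*(24/23) = (-2 + N)*(24/23) = -48/23 + 24*N/23)
P(124, 913)/J = (-48/23 + (24/23)*124)/81312 = (-48/23 + 2976/23)*(1/81312) = (2928/23)*(1/81312) = 61/38962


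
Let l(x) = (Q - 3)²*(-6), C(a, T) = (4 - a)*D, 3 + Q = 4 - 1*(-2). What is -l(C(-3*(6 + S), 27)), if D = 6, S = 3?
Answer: 0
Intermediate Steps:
Q = 3 (Q = -3 + (4 - 1*(-2)) = -3 + (4 + 2) = -3 + 6 = 3)
C(a, T) = 24 - 6*a (C(a, T) = (4 - a)*6 = 24 - 6*a)
l(x) = 0 (l(x) = (3 - 3)²*(-6) = 0²*(-6) = 0*(-6) = 0)
-l(C(-3*(6 + S), 27)) = -1*0 = 0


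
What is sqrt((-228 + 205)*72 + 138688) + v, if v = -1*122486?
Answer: -122486 + 2*sqrt(34258) ≈ -1.2212e+5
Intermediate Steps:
v = -122486
sqrt((-228 + 205)*72 + 138688) + v = sqrt((-228 + 205)*72 + 138688) - 122486 = sqrt(-23*72 + 138688) - 122486 = sqrt(-1656 + 138688) - 122486 = sqrt(137032) - 122486 = 2*sqrt(34258) - 122486 = -122486 + 2*sqrt(34258)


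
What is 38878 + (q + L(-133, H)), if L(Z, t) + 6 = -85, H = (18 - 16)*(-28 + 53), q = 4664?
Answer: 43451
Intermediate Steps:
H = 50 (H = 2*25 = 50)
L(Z, t) = -91 (L(Z, t) = -6 - 85 = -91)
38878 + (q + L(-133, H)) = 38878 + (4664 - 91) = 38878 + 4573 = 43451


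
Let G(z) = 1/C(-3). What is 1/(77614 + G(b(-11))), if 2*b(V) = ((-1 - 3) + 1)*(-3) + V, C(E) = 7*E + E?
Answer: 24/1862735 ≈ 1.2884e-5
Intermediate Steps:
C(E) = 8*E
b(V) = 9/2 + V/2 (b(V) = (((-1 - 3) + 1)*(-3) + V)/2 = ((-4 + 1)*(-3) + V)/2 = (-3*(-3) + V)/2 = (9 + V)/2 = 9/2 + V/2)
G(z) = -1/24 (G(z) = 1/(8*(-3)) = 1/(-24) = -1/24)
1/(77614 + G(b(-11))) = 1/(77614 - 1/24) = 1/(1862735/24) = 24/1862735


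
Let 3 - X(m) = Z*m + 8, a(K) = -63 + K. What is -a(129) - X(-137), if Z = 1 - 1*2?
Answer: 76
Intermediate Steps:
Z = -1 (Z = 1 - 2 = -1)
X(m) = -5 + m (X(m) = 3 - (-m + 8) = 3 - (8 - m) = 3 + (-8 + m) = -5 + m)
-a(129) - X(-137) = -(-63 + 129) - (-5 - 137) = -1*66 - 1*(-142) = -66 + 142 = 76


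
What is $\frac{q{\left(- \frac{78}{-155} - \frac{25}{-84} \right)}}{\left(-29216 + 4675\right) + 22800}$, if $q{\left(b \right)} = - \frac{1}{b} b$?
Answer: $\frac{1}{1741} \approx 0.00057438$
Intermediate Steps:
$q{\left(b \right)} = -1$
$\frac{q{\left(- \frac{78}{-155} - \frac{25}{-84} \right)}}{\left(-29216 + 4675\right) + 22800} = - \frac{1}{\left(-29216 + 4675\right) + 22800} = - \frac{1}{-24541 + 22800} = - \frac{1}{-1741} = \left(-1\right) \left(- \frac{1}{1741}\right) = \frac{1}{1741}$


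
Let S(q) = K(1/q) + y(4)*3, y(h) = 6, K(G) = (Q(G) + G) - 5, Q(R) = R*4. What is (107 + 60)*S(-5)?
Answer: 2004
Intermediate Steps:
Q(R) = 4*R
K(G) = -5 + 5*G (K(G) = (4*G + G) - 5 = 5*G - 5 = -5 + 5*G)
S(q) = 13 + 5/q (S(q) = (-5 + 5*(1/q)) + 6*3 = (-5 + 5/q) + 18 = 13 + 5/q)
(107 + 60)*S(-5) = (107 + 60)*(13 + 5/(-5)) = 167*(13 + 5*(-1/5)) = 167*(13 - 1) = 167*12 = 2004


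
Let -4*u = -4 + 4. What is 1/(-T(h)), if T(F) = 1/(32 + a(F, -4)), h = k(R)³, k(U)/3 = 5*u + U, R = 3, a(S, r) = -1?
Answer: -31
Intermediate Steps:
u = 0 (u = -(-4 + 4)/4 = -¼*0 = 0)
k(U) = 3*U (k(U) = 3*(5*0 + U) = 3*(0 + U) = 3*U)
h = 729 (h = (3*3)³ = 9³ = 729)
T(F) = 1/31 (T(F) = 1/(32 - 1) = 1/31)
1/(-T(h)) = 1/(-1*1/31) = 1/(-1/31) = -31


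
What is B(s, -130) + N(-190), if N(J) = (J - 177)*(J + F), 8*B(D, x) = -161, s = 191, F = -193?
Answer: 1124327/8 ≈ 1.4054e+5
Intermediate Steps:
B(D, x) = -161/8 (B(D, x) = (⅛)*(-161) = -161/8)
N(J) = (-193 + J)*(-177 + J) (N(J) = (J - 177)*(J - 193) = (-177 + J)*(-193 + J) = (-193 + J)*(-177 + J))
B(s, -130) + N(-190) = -161/8 + (34161 + (-190)² - 370*(-190)) = -161/8 + (34161 + 36100 + 70300) = -161/8 + 140561 = 1124327/8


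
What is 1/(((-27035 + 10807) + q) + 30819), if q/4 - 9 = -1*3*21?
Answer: 1/14375 ≈ 6.9565e-5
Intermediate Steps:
q = -216 (q = 36 + 4*(-1*3*21) = 36 + 4*(-3*21) = 36 + 4*(-63) = 36 - 252 = -216)
1/(((-27035 + 10807) + q) + 30819) = 1/(((-27035 + 10807) - 216) + 30819) = 1/((-16228 - 216) + 30819) = 1/(-16444 + 30819) = 1/14375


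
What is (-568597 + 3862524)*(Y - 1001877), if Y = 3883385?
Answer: 9491477001916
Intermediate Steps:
(-568597 + 3862524)*(Y - 1001877) = (-568597 + 3862524)*(3883385 - 1001877) = 3293927*2881508 = 9491477001916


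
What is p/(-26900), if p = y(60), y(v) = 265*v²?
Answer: -9540/269 ≈ -35.465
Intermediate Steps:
p = 954000 (p = 265*60² = 265*3600 = 954000)
p/(-26900) = 954000/(-26900) = 954000*(-1/26900) = -9540/269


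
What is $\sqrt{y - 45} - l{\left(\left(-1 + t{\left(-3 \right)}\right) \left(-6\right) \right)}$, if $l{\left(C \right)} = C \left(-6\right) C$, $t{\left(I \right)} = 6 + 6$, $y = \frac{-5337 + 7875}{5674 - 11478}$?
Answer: $26136 + \frac{21 i \sqrt{867698}}{2902} \approx 26136.0 + 6.7407 i$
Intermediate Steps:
$y = - \frac{1269}{2902}$ ($y = \frac{2538}{-5804} = 2538 \left(- \frac{1}{5804}\right) = - \frac{1269}{2902} \approx -0.43728$)
$t{\left(I \right)} = 12$
$l{\left(C \right)} = - 6 C^{2}$ ($l{\left(C \right)} = - 6 C C = - 6 C^{2}$)
$\sqrt{y - 45} - l{\left(\left(-1 + t{\left(-3 \right)}\right) \left(-6\right) \right)} = \sqrt{- \frac{1269}{2902} - 45} - - 6 \left(\left(-1 + 12\right) \left(-6\right)\right)^{2} = \sqrt{- \frac{131859}{2902}} - - 6 \left(11 \left(-6\right)\right)^{2} = \frac{21 i \sqrt{867698}}{2902} - - 6 \left(-66\right)^{2} = \frac{21 i \sqrt{867698}}{2902} - \left(-6\right) 4356 = \frac{21 i \sqrt{867698}}{2902} - -26136 = \frac{21 i \sqrt{867698}}{2902} + 26136 = 26136 + \frac{21 i \sqrt{867698}}{2902}$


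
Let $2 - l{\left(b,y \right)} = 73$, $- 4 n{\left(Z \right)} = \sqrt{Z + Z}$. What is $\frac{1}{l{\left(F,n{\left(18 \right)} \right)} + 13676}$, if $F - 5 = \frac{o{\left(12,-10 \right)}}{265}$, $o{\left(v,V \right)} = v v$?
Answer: $\frac{1}{13605} \approx 7.3502 \cdot 10^{-5}$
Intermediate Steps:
$o{\left(v,V \right)} = v^{2}$
$n{\left(Z \right)} = - \frac{\sqrt{2} \sqrt{Z}}{4}$ ($n{\left(Z \right)} = - \frac{\sqrt{Z + Z}}{4} = - \frac{\sqrt{2 Z}}{4} = - \frac{\sqrt{2} \sqrt{Z}}{4}$)
$F = \frac{1469}{265}$ ($F = 5 + \frac{12^{2}}{265} = 5 + 144 \cdot \frac{1}{265} = 5 + \frac{144}{265} = \frac{1469}{265} \approx 5.5434$)
$l{\left(b,y \right)} = -71$ ($l{\left(b,y \right)} = 2 - 73 = -71$)
$\frac{1}{l{\left(F,n{\left(18 \right)} \right)} + 13676} = \frac{1}{-71 + 13676} = \frac{1}{13605}$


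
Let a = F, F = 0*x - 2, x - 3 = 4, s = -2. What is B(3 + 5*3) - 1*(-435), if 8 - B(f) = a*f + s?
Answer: 481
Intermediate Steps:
x = 7 (x = 3 + 4 = 7)
F = -2 (F = 0*7 - 2 = 0 - 2 = -2)
a = -2
B(f) = 10 + 2*f (B(f) = 8 - (-2*f - 2) = 8 - (-2 - 2*f) = 8 + (2 + 2*f) = 10 + 2*f)
B(3 + 5*3) - 1*(-435) = (10 + 2*(3 + 5*3)) - 1*(-435) = (10 + 2*(3 + 15)) + 435 = (10 + 2*18) + 435 = (10 + 36) + 435 = 46 + 435 = 481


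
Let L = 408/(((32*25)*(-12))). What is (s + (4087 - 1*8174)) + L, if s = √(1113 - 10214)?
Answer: -1634817/400 + I*√9101 ≈ -4087.0 + 95.399*I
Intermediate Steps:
s = I*√9101 (s = √(-9101) = I*√9101 ≈ 95.399*I)
L = -17/400 (L = 408/((800*(-12))) = 408/(-9600) = 408*(-1/9600) = -17/400 ≈ -0.042500)
(s + (4087 - 1*8174)) + L = (I*√9101 + (4087 - 1*8174)) - 17/400 = (I*√9101 + (4087 - 8174)) - 17/400 = (I*√9101 - 4087) - 17/400 = (-4087 + I*√9101) - 17/400 = -1634817/400 + I*√9101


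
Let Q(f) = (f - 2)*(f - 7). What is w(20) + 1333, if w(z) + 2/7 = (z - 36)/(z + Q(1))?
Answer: 121221/91 ≈ 1332.1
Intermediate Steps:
Q(f) = (-7 + f)*(-2 + f) (Q(f) = (-2 + f)*(-7 + f) = (-7 + f)*(-2 + f))
w(z) = -2/7 + (-36 + z)/(6 + z) (w(z) = -2/7 + (z - 36)/(z + (14 + 1² - 9*1)) = -2/7 + (-36 + z)/(z + (14 + 1 - 9)) = -2/7 + (-36 + z)/(z + 6) = -2/7 + (-36 + z)/(6 + z))
w(20) + 1333 = (-264 + 5*20)/(7*(6 + 20)) + 1333 = (⅐)*(-264 + 100)/26 + 1333 = (⅐)*(1/26)*(-164) + 1333 = -82/91 + 1333 = 121221/91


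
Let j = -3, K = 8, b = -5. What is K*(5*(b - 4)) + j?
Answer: -363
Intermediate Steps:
K*(5*(b - 4)) + j = 8*(5*(-5 - 4)) - 3 = 8*(5*(-9)) - 3 = 8*(-45) - 3 = -360 - 3 = -363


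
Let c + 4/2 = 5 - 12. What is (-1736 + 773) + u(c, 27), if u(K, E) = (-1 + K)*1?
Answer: -973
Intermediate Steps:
c = -9 (c = -2 + (5 - 12) = -2 - 7 = -9)
u(K, E) = -1 + K
(-1736 + 773) + u(c, 27) = (-1736 + 773) + (-1 - 9) = -963 - 10 = -973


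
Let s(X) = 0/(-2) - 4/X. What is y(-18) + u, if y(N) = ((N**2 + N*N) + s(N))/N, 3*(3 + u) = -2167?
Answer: -61669/81 ≈ -761.35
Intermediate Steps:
u = -2176/3 (u = -3 + (1/3)*(-2167) = -3 - 2167/3 = -2176/3 ≈ -725.33)
s(X) = -4/X (s(X) = 0*(-1/2) - 4/X = 0 - 4/X = -4/X)
y(N) = (-4/N + 2*N**2)/N (y(N) = ((N**2 + N*N) - 4/N)/N = ((N**2 + N**2) - 4/N)/N = (2*N**2 - 4/N)/N = (-4/N + 2*N**2)/N)
y(-18) + u = (-4/(-18)**2 + 2*(-18)) - 2176/3 = (-4*1/324 - 36) - 2176/3 = (-1/81 - 36) - 2176/3 = -2917/81 - 2176/3 = -61669/81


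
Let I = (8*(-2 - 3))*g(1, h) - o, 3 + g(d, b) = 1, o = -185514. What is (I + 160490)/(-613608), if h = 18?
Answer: -86521/153402 ≈ -0.56401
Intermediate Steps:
g(d, b) = -2 (g(d, b) = -3 + 1 = -2)
I = 185594 (I = (8*(-2 - 3))*(-2) - 1*(-185514) = (8*(-5))*(-2) + 185514 = -40*(-2) + 185514 = 80 + 185514 = 185594)
(I + 160490)/(-613608) = (185594 + 160490)/(-613608) = 346084*(-1/613608) = -86521/153402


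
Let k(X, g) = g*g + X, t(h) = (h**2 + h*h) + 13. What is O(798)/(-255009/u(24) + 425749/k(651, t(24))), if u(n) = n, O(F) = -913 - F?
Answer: 4646651672/28855031909 ≈ 0.16103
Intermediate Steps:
t(h) = 13 + 2*h**2 (t(h) = (h**2 + h**2) + 13 = 2*h**2 + 13 = 13 + 2*h**2)
k(X, g) = X + g**2 (k(X, g) = g**2 + X = X + g**2)
O(798)/(-255009/u(24) + 425749/k(651, t(24))) = (-913 - 1*798)/(-255009/24 + 425749/(651 + (13 + 2*24**2)**2)) = (-913 - 798)/(-255009*1/24 + 425749/(651 + (13 + 2*576)**2)) = -1711/(-85003/8 + 425749/(651 + (13 + 1152)**2)) = -1711/(-85003/8 + 425749/(651 + 1165**2)) = -1711/(-85003/8 + 425749/(651 + 1357225)) = -1711/(-85003/8 + 425749/1357876) = -1711/(-28855031909/2715752) = -1711*(-2715752/28855031909) = 4646651672/28855031909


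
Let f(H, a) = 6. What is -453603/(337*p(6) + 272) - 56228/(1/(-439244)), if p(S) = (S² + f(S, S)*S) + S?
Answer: 655924480869053/26558 ≈ 2.4698e+10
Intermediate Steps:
p(S) = S² + 7*S (p(S) = (S² + 6*S) + S = S² + 7*S)
-453603/(337*p(6) + 272) - 56228/(1/(-439244)) = -453603/(337*(6*(7 + 6)) + 272) - 56228/(1/(-439244)) = -453603/(337*(6*13) + 272) - 56228/(-1/439244) = -453603/(337*78 + 272) - 56228*(-439244) = -453603/(26286 + 272) + 24697811632 = -453603/26558 + 24697811632 = 655924480869053/26558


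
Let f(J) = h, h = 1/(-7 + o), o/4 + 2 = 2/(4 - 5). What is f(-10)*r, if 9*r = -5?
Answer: 5/207 ≈ 0.024155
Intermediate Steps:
r = -5/9 (r = (⅑)*(-5) = -5/9 ≈ -0.55556)
o = -16 (o = -8 + 4*(2/(4 - 5)) = -8 + 4*(2/(-1)) = -8 + 4*(2*(-1)) = -8 + 4*(-2) = -8 - 8 = -16)
h = -1/23 (h = 1/(-7 - 16) = 1/(-23) = -1/23 ≈ -0.043478)
f(J) = -1/23
f(-10)*r = -1/23*(-5/9) = 5/207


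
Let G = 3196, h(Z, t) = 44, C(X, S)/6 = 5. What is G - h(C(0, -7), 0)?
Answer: 3152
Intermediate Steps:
C(X, S) = 30 (C(X, S) = 6*5 = 30)
G - h(C(0, -7), 0) = 3196 - 1*44 = 3196 - 44 = 3152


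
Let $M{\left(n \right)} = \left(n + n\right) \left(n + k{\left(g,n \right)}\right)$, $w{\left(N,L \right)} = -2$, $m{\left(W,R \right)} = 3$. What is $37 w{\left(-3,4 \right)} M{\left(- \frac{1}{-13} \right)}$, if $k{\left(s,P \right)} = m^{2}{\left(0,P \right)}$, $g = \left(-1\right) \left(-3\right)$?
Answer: $- \frac{17464}{169} \approx -103.34$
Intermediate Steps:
$g = 3$
$k{\left(s,P \right)} = 9$ ($k{\left(s,P \right)} = 3^{2} = 9$)
$M{\left(n \right)} = 2 n \left(9 + n\right)$ ($M{\left(n \right)} = \left(n + n\right) \left(n + 9\right) = 2 n \left(9 + n\right)$)
$37 w{\left(-3,4 \right)} M{\left(- \frac{1}{-13} \right)} = 37 \left(-2\right) 2 \left(- \frac{1}{-13}\right) \left(9 - \frac{1}{-13}\right) = - 74 \cdot 2 \left(\left(-1\right) \left(- \frac{1}{13}\right)\right) \left(9 - - \frac{1}{13}\right) = - 74 \cdot 2 \cdot \frac{1}{13} \left(9 + \frac{1}{13}\right) = - 74 \cdot 2 \cdot \frac{1}{13} \cdot \frac{118}{13} = \left(-74\right) \frac{236}{169} = - \frac{17464}{169}$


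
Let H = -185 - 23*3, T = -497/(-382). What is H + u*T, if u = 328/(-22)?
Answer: -574408/2101 ≈ -273.40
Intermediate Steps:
u = -164/11 (u = 328*(-1/22) = -164/11 ≈ -14.909)
T = 497/382 (T = -497*(-1/382) = 497/382 ≈ 1.3010)
H = -254 (H = -185 - 69 = -254)
H + u*T = -254 - 164/11*497/382 = -254 - 40754/2101 = -574408/2101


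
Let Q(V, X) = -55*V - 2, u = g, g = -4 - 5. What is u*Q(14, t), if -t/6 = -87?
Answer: 6948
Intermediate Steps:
t = 522 (t = -6*(-87) = 522)
g = -9
u = -9
Q(V, X) = -2 - 55*V
u*Q(14, t) = -9*(-2 - 55*14) = -9*(-2 - 770) = -9*(-772) = 6948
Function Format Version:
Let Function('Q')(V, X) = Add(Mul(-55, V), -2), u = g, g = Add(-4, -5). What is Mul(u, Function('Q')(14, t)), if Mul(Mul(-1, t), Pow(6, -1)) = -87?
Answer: 6948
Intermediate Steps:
t = 522 (t = Mul(-6, -87) = 522)
g = -9
u = -9
Function('Q')(V, X) = Add(-2, Mul(-55, V))
Mul(u, Function('Q')(14, t)) = Mul(-9, Add(-2, Mul(-55, 14))) = Mul(-9, Add(-2, -770)) = Mul(-9, -772) = 6948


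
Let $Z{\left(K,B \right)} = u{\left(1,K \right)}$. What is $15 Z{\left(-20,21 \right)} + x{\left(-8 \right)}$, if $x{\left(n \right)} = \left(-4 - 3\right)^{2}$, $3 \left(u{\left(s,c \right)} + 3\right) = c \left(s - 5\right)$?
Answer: $404$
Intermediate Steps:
$u{\left(s,c \right)} = -3 + \frac{c \left(-5 + s\right)}{3}$ ($u{\left(s,c \right)} = -3 + \frac{c \left(s - 5\right)}{3} = -3 + \frac{c \left(-5 + s\right)}{3}$)
$Z{\left(K,B \right)} = -3 - \frac{4 K}{3}$ ($Z{\left(K,B \right)} = -3 - \frac{5 K}{3} + \frac{1}{3} K 1 = -3 - \frac{5 K}{3} + \frac{K}{3} = -3 - \frac{4 K}{3}$)
$x{\left(n \right)} = 49$ ($x{\left(n \right)} = \left(-7\right)^{2} = 49$)
$15 Z{\left(-20,21 \right)} + x{\left(-8 \right)} = 15 \left(-3 - - \frac{80}{3}\right) + 49 = 15 \left(-3 + \frac{80}{3}\right) + 49 = 15 \cdot \frac{71}{3} + 49 = 355 + 49 = 404$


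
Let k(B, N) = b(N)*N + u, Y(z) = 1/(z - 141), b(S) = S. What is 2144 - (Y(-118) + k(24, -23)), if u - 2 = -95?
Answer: 442373/259 ≈ 1708.0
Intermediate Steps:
u = -93 (u = 2 - 95 = -93)
Y(z) = 1/(-141 + z)
k(B, N) = -93 + N² (k(B, N) = N*N - 93 = N² - 93 = -93 + N²)
2144 - (Y(-118) + k(24, -23)) = 2144 - (1/(-141 - 118) + (-93 + (-23)²)) = 2144 - (1/(-259) + (-93 + 529)) = 2144 - (-1/259 + 436) = 2144 - 1*112923/259 = 2144 - 112923/259 = 442373/259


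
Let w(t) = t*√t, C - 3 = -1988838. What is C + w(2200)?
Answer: -1988835 + 22000*√22 ≈ -1.8856e+6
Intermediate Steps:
C = -1988835 (C = 3 - 1988838 = -1988835)
w(t) = t^(3/2)
C + w(2200) = -1988835 + 2200^(3/2) = -1988835 + 22000*√22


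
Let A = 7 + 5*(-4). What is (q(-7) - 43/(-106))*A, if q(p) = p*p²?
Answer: 472095/106 ≈ 4453.7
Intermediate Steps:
q(p) = p³
A = -13 (A = 7 - 20 = -13)
(q(-7) - 43/(-106))*A = ((-7)³ - 43/(-106))*(-13) = (-343 - 43*(-1/106))*(-13) = (-343 + 43/106)*(-13) = -36315/106*(-13) = 472095/106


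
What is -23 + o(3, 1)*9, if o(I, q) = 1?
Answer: -14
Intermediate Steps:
-23 + o(3, 1)*9 = -23 + 1*9 = -23 + 9 = -14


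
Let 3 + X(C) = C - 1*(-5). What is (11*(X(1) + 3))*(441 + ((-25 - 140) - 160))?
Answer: 7656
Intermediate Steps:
X(C) = 2 + C (X(C) = -3 + (C - 1*(-5)) = -3 + (C + 5) = -3 + (5 + C) = 2 + C)
(11*(X(1) + 3))*(441 + ((-25 - 140) - 160)) = (11*((2 + 1) + 3))*(441 + ((-25 - 140) - 160)) = (11*(3 + 3))*(441 + (-165 - 160)) = (11*6)*(441 - 325) = 66*116 = 7656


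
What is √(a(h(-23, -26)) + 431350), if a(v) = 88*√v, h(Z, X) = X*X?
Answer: 3*√48182 ≈ 658.51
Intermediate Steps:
h(Z, X) = X²
√(a(h(-23, -26)) + 431350) = √(88*√((-26)²) + 431350) = √(88*√676 + 431350) = √(88*26 + 431350) = √(2288 + 431350) = √433638 = 3*√48182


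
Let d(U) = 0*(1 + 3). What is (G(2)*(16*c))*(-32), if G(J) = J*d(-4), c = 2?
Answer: 0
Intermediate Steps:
d(U) = 0 (d(U) = 0*4 = 0)
G(J) = 0 (G(J) = J*0 = 0)
(G(2)*(16*c))*(-32) = (0*(16*2))*(-32) = (0*32)*(-32) = 0*(-32) = 0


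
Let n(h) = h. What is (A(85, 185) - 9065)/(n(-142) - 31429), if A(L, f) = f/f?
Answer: 9064/31571 ≈ 0.28710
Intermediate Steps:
A(L, f) = 1
(A(85, 185) - 9065)/(n(-142) - 31429) = (1 - 9065)/(-142 - 31429) = -9064/(-31571) = -9064*(-1/31571) = 9064/31571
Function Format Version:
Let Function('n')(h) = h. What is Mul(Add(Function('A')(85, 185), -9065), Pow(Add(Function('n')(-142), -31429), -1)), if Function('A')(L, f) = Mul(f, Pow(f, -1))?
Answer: Rational(9064, 31571) ≈ 0.28710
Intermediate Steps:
Function('A')(L, f) = 1
Mul(Add(Function('A')(85, 185), -9065), Pow(Add(Function('n')(-142), -31429), -1)) = Mul(Add(1, -9065), Pow(Add(-142, -31429), -1)) = Mul(-9064, Pow(-31571, -1)) = Mul(-9064, Rational(-1, 31571)) = Rational(9064, 31571)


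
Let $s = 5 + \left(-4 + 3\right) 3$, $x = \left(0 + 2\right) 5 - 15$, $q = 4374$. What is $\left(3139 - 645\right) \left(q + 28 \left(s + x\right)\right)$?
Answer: $10699260$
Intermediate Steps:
$x = -5$ ($x = 2 \cdot 5 - 15 = 10 - 15 = -5$)
$s = 2$ ($s = 5 - 3 = 2$)
$\left(3139 - 645\right) \left(q + 28 \left(s + x\right)\right) = \left(3139 - 645\right) \left(4374 + 28 \left(2 - 5\right)\right) = 2494 \left(4374 + 28 \left(-3\right)\right) = 2494 \left(4374 - 84\right) = 2494 \cdot 4290 = 10699260$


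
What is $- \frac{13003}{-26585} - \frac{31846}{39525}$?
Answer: $- \frac{66536467}{210154425} \approx -0.31661$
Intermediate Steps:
$- \frac{13003}{-26585} - \frac{31846}{39525} = \left(-13003\right) \left(- \frac{1}{26585}\right) - \frac{31846}{39525} = \frac{13003}{26585} - \frac{31846}{39525} = - \frac{66536467}{210154425}$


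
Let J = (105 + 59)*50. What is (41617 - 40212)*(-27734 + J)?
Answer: -27445270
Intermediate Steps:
J = 8200 (J = 164*50 = 8200)
(41617 - 40212)*(-27734 + J) = (41617 - 40212)*(-27734 + 8200) = 1405*(-19534) = -27445270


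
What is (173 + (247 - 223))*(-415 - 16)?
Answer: -84907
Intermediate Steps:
(173 + (247 - 223))*(-415 - 16) = (173 + 24)*(-431) = 197*(-431) = -84907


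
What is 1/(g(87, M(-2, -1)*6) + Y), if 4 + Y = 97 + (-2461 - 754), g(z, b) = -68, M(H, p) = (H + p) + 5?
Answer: -1/3190 ≈ -0.00031348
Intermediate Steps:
M(H, p) = 5 + H + p
Y = -3122 (Y = -4 + (97 + (-2461 - 754)) = -4 + (97 - 3215) = -4 - 3118 = -3122)
1/(g(87, M(-2, -1)*6) + Y) = 1/(-68 - 3122) = 1/(-3190) = -1/3190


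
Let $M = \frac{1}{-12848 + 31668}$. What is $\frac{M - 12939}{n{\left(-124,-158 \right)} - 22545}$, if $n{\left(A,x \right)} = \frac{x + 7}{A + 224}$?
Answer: $\frac{1217559895}{2121626591} \approx 0.57388$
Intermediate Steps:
$n{\left(A,x \right)} = \frac{7 + x}{224 + A}$
$M = \frac{1}{18820} \approx 5.3135 \cdot 10^{-5}$
$\frac{M - 12939}{n{\left(-124,-158 \right)} - 22545} = \frac{\frac{1}{18820} - 12939}{\frac{7 - 158}{224 - 124} - 22545} = - \frac{243511979}{18820 \left(\frac{1}{100} \left(-151\right) - 22545\right)} = - \frac{243511979}{18820 \left(- \frac{151}{100} - 22545\right)} = - \frac{243511979}{18820 \left(- \frac{2254651}{100}\right)} = \left(- \frac{243511979}{18820}\right) \left(- \frac{100}{2254651}\right) = \frac{1217559895}{2121626591}$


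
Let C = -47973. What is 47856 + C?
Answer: -117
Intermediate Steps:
47856 + C = 47856 - 47973 = -117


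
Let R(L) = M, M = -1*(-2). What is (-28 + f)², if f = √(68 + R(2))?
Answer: (28 - √70)² ≈ 385.47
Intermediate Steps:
M = 2
R(L) = 2
f = √70 (f = √(68 + 2) = √70 ≈ 8.3666)
(-28 + f)² = (-28 + √70)²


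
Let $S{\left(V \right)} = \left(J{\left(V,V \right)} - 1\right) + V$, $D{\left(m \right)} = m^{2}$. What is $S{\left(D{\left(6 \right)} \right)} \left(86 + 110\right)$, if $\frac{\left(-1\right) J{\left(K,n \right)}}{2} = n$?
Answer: $-7252$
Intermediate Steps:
$J{\left(K,n \right)} = - 2 n$
$S{\left(V \right)} = -1 - V$ ($S{\left(V \right)} = \left(- 2 V - 1\right) + V = \left(-1 - 2 V\right) + V = -1 - V$)
$S{\left(D{\left(6 \right)} \right)} \left(86 + 110\right) = \left(-1 - 6^{2}\right) \left(86 + 110\right) = \left(-1 - 36\right) 196 = \left(-37\right) 196 = -7252$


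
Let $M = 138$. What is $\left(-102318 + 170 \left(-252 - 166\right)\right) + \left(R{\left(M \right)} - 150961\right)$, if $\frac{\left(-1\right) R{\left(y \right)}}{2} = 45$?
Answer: $-324429$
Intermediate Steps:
$R{\left(y \right)} = -90$ ($R{\left(y \right)} = \left(-2\right) 45 = -90$)
$\left(-102318 + 170 \left(-252 - 166\right)\right) + \left(R{\left(M \right)} - 150961\right) = \left(-102318 + 170 \left(-252 - 166\right)\right) - 151051 = \left(-102318 + 170 \left(-418\right)\right) - 151051 = \left(-102318 - 71060\right) - 151051 = -173378 - 151051 = -324429$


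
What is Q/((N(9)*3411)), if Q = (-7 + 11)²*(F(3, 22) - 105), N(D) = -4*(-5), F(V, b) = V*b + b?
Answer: -68/17055 ≈ -0.0039871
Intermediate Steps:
F(V, b) = b + V*b
N(D) = 20
Q = -272 (Q = (-7 + 11)²*(22*(1 + 3) - 105) = 4²*(22*4 - 105) = 16*(88 - 105) = 16*(-17) = -272)
Q/((N(9)*3411)) = -272/(20*3411) = -272/68220 = -272*1/68220 = -68/17055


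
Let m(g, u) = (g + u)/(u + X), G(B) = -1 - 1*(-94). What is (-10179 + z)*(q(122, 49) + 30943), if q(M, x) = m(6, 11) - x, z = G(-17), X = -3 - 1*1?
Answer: -2181349650/7 ≈ -3.1162e+8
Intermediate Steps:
X = -4 (X = -3 - 1 = -4)
G(B) = 93 (G(B) = -1 + 94 = 93)
m(g, u) = (g + u)/(-4 + u) (m(g, u) = (g + u)/(u - 4) = (g + u)/(-4 + u))
z = 93
q(M, x) = 17/7 - x (q(M, x) = (6 + 11)/(-4 + 11) - x = 17/7 - x)
(-10179 + z)*(q(122, 49) + 30943) = (-10179 + 93)*((17/7 - 1*49) + 30943) = -10086*((17/7 - 49) + 30943) = -10086*(-326/7 + 30943) = -10086*216275/7 = -2181349650/7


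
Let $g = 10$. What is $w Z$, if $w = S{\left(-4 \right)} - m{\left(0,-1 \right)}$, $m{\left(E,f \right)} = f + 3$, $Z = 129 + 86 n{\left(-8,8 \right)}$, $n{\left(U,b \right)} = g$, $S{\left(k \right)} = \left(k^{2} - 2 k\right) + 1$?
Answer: $22747$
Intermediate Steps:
$S{\left(k \right)} = 1 + k^{2} - 2 k$
$n{\left(U,b \right)} = 10$
$Z = 989$ ($Z = 129 + 86 \cdot 10 = 129 + 860 = 989$)
$m{\left(E,f \right)} = 3 + f$
$w = 23$ ($w = \left(1 + \left(-4\right)^{2} - -8\right) - \left(3 - 1\right) = \left(1 + 16 + 8\right) - 2 = 25 - 2 = 23$)
$w Z = 23 \cdot 989 = 22747$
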